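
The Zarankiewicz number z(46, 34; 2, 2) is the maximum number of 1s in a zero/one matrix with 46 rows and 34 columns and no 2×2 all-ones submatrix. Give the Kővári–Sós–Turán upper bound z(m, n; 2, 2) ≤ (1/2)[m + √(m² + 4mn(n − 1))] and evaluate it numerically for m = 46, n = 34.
z(46, 34; 2, 2) ≤ (1/2)[46 + √(46² + 4·46·34·33)] = (1/2)[46 + √208564] = 251.344

Kővári–Sós–Turán: let r_1, ..., r_46 be the row sums and z = Σ r_i the total number of 1s. Each pair of columns can share at most one row with both entries 1 (else a 2×2 all-ones block appears), so Σ_i C(r_i, 2) ≤ C(34, 2) = 561. By convexity Σ_i C(r_i, 2) ≥ 46·C(z/46, 2) = z(z − 46)/(2·46), giving z² − 46z − 46·34·33 ≤ 0 and hence z ≤ (1/2)[46 + √(2116 + 4·51612)] = (1/2)[46 + √208564] ≈ (1/2)(46 + 456.6881) = 251.344.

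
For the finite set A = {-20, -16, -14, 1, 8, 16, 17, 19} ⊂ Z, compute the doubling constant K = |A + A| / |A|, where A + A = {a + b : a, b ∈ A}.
K = |A + A| / |A| = 34/8 = 17/4

Enumerate A + A = {a + b : a, b ∈ A}. With |A| = 8, there are |A|^2 = 64 ordered sum pairs; collecting distinct values, A + A = {-40, -36, -34, -32, -30, -28, -19, -15, -13, -12, -8, -6, -4, -3, -1, 0, 1, 2, 3, 5, 9, 16, 17, 18, 20, 24, 25, 27, 32, 33, 34, 35, 36, 38}, so |A + A| = 34. Thus K = 34/8 = 17/4. For comparison, the minimum possible |A + A| over all 8-element sets is 2·8 − 1 = 15 (so min K = 15/8), attained only by arithmetic progressions.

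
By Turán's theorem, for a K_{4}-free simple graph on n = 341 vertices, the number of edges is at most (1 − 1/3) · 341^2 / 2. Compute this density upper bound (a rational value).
Turán density bound = (2/3) · 341^2/2 = 116281/3 ≈ 38760.3333

Turán's theorem: ex(n, K_{r+1}) is achieved by the complete r-partite Turán graph T(n, r) with parts as balanced as possible, and is at most (1 − 1/r) · n^2/2. For r = 3, n = 341: the density bound is (2/3) · 116281/2 = 116281/3 ≈ 38760.3333. The integer-valued extremum is e(T(341, 3)) = 38760, which is strictly less than the density bound 116281/3 since 3 ∤ 341 (the parts of T(341, 3) cannot all be equal).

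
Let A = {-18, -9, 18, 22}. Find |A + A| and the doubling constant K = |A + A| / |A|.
K = |A + A| / |A| = 10/4 = 5/2

Enumerate A + A = {a + b : a, b ∈ A}. With |A| = 4, there are |A|^2 = 16 ordered sum pairs; collecting distinct values, A + A = {-36, -27, -18, 0, 4, 9, 13, 36, 40, 44}, so |A + A| = 10. Thus K = 10/4 = 5/2. For comparison, the minimum possible |A + A| over all 4-element sets is 2·4 − 1 = 7 (so min K = 7/4), attained only by arithmetic progressions.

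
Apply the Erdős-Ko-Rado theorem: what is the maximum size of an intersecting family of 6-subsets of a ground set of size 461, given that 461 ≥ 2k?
max |F| = C(460, 5) = 167932901592

Erdős-Ko-Rado (1961): when n ≥ 2k, max |F| = C(n−1, k−1). The bound is attained by the star {A : i ∈ A} for any fixed i ∈ [n]. Here C(461−1, 6−1) = C(460, 5) = 167932901592.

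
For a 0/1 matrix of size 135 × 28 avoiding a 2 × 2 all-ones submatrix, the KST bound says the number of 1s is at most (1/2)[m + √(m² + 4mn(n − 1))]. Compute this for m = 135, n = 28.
z(135, 28; 2, 2) ≤ (1/2)[135 + √(135² + 4·135·28·27)] = (1/2)[135 + √426465] = 394.0214

Kővári–Sós–Turán: let r_1, ..., r_135 be the row sums and z = Σ r_i the total number of 1s. Each pair of columns can share at most one row with both entries 1 (else a 2×2 all-ones block appears), so Σ_i C(r_i, 2) ≤ C(28, 2) = 378. By convexity Σ_i C(r_i, 2) ≥ 135·C(z/135, 2) = z(z − 135)/(2·135), giving z² − 135z − 135·28·27 ≤ 0 and hence z ≤ (1/2)[135 + √(18225 + 4·102060)] = (1/2)[135 + √426465] ≈ (1/2)(135 + 653.0429) = 394.0214.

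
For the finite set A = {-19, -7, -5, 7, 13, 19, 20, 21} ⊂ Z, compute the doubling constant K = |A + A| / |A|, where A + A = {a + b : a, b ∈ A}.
K = |A + A| / |A| = 29/8

Enumerate A + A = {a + b : a, b ∈ A}. With |A| = 8, there are |A|^2 = 64 ordered sum pairs; collecting distinct values, A + A = {-38, -26, -24, -14, -12, -10, -6, 0, 1, 2, 6, 8, 12, 13, 14, 15, 16, 20, 26, 27, 28, 32, 33, 34, 38, 39, 40, 41, 42}, so |A + A| = 29. Thus K = 29/8. For comparison, the minimum possible |A + A| over all 8-element sets is 2·8 − 1 = 15 (so min K = 15/8), attained only by arithmetic progressions.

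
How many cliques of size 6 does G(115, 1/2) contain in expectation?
E[# K_6] = C(115, 6) · (1/2)^C(6, 2) = 2813729380 / 2^15 = 703432345/8192 ≈ 85868.206177

For each 6-subset S of vertices (there are C(115, 6) = 2813729380 such S), let X_S = 1 if S induces a K_6 (all C(6, 2) = 15 edges present). Then P(X_S = 1) = (1/2)^15 = 1/32768. By linearity of expectation, E[# K_6] = C(115, 6) · (1/2)^15 = 2813729380 / 32768 = 703432345/8192 ≈ 85868.206177.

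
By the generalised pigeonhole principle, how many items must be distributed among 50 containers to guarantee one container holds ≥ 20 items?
n = (20 − 1)·50 + 1 = 951

By the generalised pigeonhole principle, to guarantee some box contains ≥ r objects we need more than (r − 1) · k objects total. Threshold: n = (r − 1) · k + 1. With r = 20 and k = 50: n = 19 · 50 + 1 = 950 + 1 = 951. For n = 950 = 19 · 50, we can put exactly 19 objects in every box, avoiding 20 in any single one — so 951 is tight.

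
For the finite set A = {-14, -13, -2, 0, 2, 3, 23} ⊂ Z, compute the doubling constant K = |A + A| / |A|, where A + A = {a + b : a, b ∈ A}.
K = |A + A| / |A| = 26/7

Enumerate A + A = {a + b : a, b ∈ A}. With |A| = 7, there are |A|^2 = 49 ordered sum pairs; collecting distinct values, A + A = {-28, -27, -26, -16, -15, -14, -13, -12, -11, -10, -4, -2, 0, 1, 2, 3, 4, 5, 6, 9, 10, 21, 23, 25, 26, 46}, so |A + A| = 26. Thus K = 26/7. For comparison, the minimum possible |A + A| over all 7-element sets is 2·7 − 1 = 13 (so min K = 13/7), attained only by arithmetic progressions.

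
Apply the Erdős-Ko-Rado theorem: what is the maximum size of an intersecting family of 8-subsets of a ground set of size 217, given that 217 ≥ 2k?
max |F| = C(216, 7) = 3945414736440

Erdős-Ko-Rado (1961): when n ≥ 2k, max |F| = C(n−1, k−1). The bound is attained by the star {A : i ∈ A} for any fixed i ∈ [n]. Here C(217−1, 8−1) = C(216, 7) = 3945414736440.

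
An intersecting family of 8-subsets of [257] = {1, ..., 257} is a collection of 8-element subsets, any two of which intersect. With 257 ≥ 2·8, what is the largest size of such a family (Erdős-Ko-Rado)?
max |F| = C(256, 7) = 13161885792000

Erdős-Ko-Rado (1961): when n ≥ 2k, max |F| = C(n−1, k−1). The bound is attained by the star {A : i ∈ A} for any fixed i ∈ [n]. Here C(257−1, 8−1) = C(256, 7) = 13161885792000.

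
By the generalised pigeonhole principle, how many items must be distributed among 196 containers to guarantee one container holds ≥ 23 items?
n = (23 − 1)·196 + 1 = 4313

By the generalised pigeonhole principle, to guarantee some box contains ≥ r objects we need more than (r − 1) · k objects total. Threshold: n = (r − 1) · k + 1. With r = 23 and k = 196: n = 22 · 196 + 1 = 4312 + 1 = 4313. For n = 4312 = 22 · 196, we can put exactly 22 objects in every box, avoiding 23 in any single one — so 4313 is tight.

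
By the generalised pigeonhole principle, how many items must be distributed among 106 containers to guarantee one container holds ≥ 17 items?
n = (17 − 1)·106 + 1 = 1697

By the generalised pigeonhole principle, to guarantee some box contains ≥ r objects we need more than (r − 1) · k objects total. Threshold: n = (r − 1) · k + 1. With r = 17 and k = 106: n = 16 · 106 + 1 = 1696 + 1 = 1697. For n = 1696 = 16 · 106, we can put exactly 16 objects in every box, avoiding 17 in any single one — so 1697 is tight.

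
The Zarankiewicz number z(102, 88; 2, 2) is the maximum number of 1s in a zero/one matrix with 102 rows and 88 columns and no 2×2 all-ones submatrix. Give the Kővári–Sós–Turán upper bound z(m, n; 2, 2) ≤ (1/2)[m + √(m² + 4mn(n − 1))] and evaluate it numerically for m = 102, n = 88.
z(102, 88; 2, 2) ≤ (1/2)[102 + √(102² + 4·102·88·87)] = (1/2)[102 + √3134052] = 936.1627

Kővári–Sós–Turán: let r_1, ..., r_102 be the row sums and z = Σ r_i the total number of 1s. Each pair of columns can share at most one row with both entries 1 (else a 2×2 all-ones block appears), so Σ_i C(r_i, 2) ≤ C(88, 2) = 3828. By convexity Σ_i C(r_i, 2) ≥ 102·C(z/102, 2) = z(z − 102)/(2·102), giving z² − 102z − 102·88·87 ≤ 0 and hence z ≤ (1/2)[102 + √(10404 + 4·780912)] = (1/2)[102 + √3134052] ≈ (1/2)(102 + 1770.3254) = 936.1627.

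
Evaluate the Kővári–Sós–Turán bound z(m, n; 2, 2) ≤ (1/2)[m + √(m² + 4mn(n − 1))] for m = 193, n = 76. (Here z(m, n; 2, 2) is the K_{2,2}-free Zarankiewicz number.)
z(193, 76; 2, 2) ≤ (1/2)[193 + √(193² + 4·193·76·75)] = (1/2)[193 + √4437649] = 1149.7864

Kővári–Sós–Turán: let r_1, ..., r_193 be the row sums and z = Σ r_i the total number of 1s. Each pair of columns can share at most one row with both entries 1 (else a 2×2 all-ones block appears), so Σ_i C(r_i, 2) ≤ C(76, 2) = 2850. By convexity Σ_i C(r_i, 2) ≥ 193·C(z/193, 2) = z(z − 193)/(2·193), giving z² − 193z − 193·76·75 ≤ 0 and hence z ≤ (1/2)[193 + √(37249 + 4·1100100)] = (1/2)[193 + √4437649] ≈ (1/2)(193 + 2106.5728) = 1149.7864.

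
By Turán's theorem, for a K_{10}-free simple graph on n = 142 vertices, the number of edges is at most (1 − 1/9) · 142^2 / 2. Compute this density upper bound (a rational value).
Turán density bound = (8/9) · 142^2/2 = 80656/9 ≈ 8961.7778

Turán's theorem: ex(n, K_{r+1}) is achieved by the complete r-partite Turán graph T(n, r) with parts as balanced as possible, and is at most (1 − 1/r) · n^2/2. For r = 9, n = 142: the density bound is (8/9) · 20164/2 = 80656/9 ≈ 8961.7778. The integer-valued extremum is e(T(142, 9)) = 8961, which is strictly less than the density bound 80656/9 since 9 ∤ 142 (the parts of T(142, 9) cannot all be equal).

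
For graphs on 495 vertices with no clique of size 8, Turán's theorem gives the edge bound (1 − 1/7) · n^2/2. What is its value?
Turán density bound = (6/7) · 495^2/2 = 735075/7 ≈ 105010.7143

Turán's theorem: ex(n, K_{r+1}) is achieved by the complete r-partite Turán graph T(n, r) with parts as balanced as possible, and is at most (1 − 1/r) · n^2/2. For r = 7, n = 495: the density bound is (6/7) · 245025/2 = 735075/7 ≈ 105010.7143. The integer-valued extremum is e(T(495, 7)) = 105010, which is strictly less than the density bound 735075/7 since 7 ∤ 495 (the parts of T(495, 7) cannot all be equal).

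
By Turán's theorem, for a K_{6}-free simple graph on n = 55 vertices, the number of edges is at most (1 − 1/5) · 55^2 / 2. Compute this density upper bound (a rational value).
Turán density bound = (4/5) · 55^2/2 = 1210

Turán's theorem: ex(n, K_{r+1}) is achieved by the complete r-partite Turán graph T(n, r) with parts as balanced as possible, and is at most (1 − 1/r) · n^2/2. For r = 5, n = 55: the density bound is (4/5) · 3025/2 = 1210. Since 5 ∣ 55, the Turán graph T(55, 5) has parts of equal size 11, and its edge count e(T(55, 5)) = 1210 attains the density bound exactly.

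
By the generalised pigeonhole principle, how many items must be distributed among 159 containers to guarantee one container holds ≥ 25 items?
n = (25 − 1)·159 + 1 = 3817

By the generalised pigeonhole principle, to guarantee some box contains ≥ r objects we need more than (r − 1) · k objects total. Threshold: n = (r − 1) · k + 1. With r = 25 and k = 159: n = 24 · 159 + 1 = 3816 + 1 = 3817. For n = 3816 = 24 · 159, we can put exactly 24 objects in every box, avoiding 25 in any single one — so 3817 is tight.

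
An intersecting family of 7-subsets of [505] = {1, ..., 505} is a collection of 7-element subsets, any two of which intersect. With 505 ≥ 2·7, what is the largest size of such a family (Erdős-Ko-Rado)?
max |F| = C(504, 6) = 22094186622900

The Erdős-Ko-Rado theorem states: for n ≥ 2k, an intersecting family of k-subsets of an n-element set has size at most C(n − 1, k − 1), with equality for 'star' families {A ⊆ [n] : |A| = k, i ∈ A} (fix an element i). For n = 505, k = 7: C(504, 6) = 22094186622900.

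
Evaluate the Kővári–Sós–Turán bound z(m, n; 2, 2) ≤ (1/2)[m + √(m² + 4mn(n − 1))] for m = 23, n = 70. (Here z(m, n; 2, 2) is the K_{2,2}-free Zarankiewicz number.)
z(23, 70; 2, 2) ≤ (1/2)[23 + √(23² + 4·23·70·69)] = (1/2)[23 + √444889] = 345

Kővári–Sós–Turán: let r_1, ..., r_23 be the row sums and z = Σ r_i the total number of 1s. Each pair of columns can share at most one row with both entries 1 (else a 2×2 all-ones block appears), so Σ_i C(r_i, 2) ≤ C(70, 2) = 2415. By convexity Σ_i C(r_i, 2) ≥ 23·C(z/23, 2) = z(z − 23)/(2·23), giving z² − 23z − 23·70·69 ≤ 0 and hence z ≤ (1/2)[23 + √(529 + 4·111090)] = (1/2)[23 + √444889] ≈ (1/2)(23 + 667) = 345.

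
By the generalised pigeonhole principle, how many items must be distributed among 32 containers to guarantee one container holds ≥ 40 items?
n = (40 − 1)·32 + 1 = 1249

By the generalised pigeonhole principle, to guarantee some box contains ≥ r objects we need more than (r − 1) · k objects total. Threshold: n = (r − 1) · k + 1. With r = 40 and k = 32: n = 39 · 32 + 1 = 1248 + 1 = 1249. For n = 1248 = 39 · 32, we can put exactly 39 objects in every box, avoiding 40 in any single one — so 1249 is tight.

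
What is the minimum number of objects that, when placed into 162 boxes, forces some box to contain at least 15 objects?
n = (15 − 1)·162 + 1 = 2269

By the generalised pigeonhole principle, to guarantee some box contains ≥ r objects we need more than (r − 1) · k objects total. Threshold: n = (r − 1) · k + 1. With r = 15 and k = 162: n = 14 · 162 + 1 = 2268 + 1 = 2269. For n = 2268 = 14 · 162, we can put exactly 14 objects in every box, avoiding 15 in any single one — so 2269 is tight.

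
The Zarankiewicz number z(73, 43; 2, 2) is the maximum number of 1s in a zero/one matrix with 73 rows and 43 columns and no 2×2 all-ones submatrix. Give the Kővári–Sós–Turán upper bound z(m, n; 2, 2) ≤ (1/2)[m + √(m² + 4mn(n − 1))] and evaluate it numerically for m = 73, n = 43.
z(73, 43; 2, 2) ≤ (1/2)[73 + √(73² + 4·73·43·42)] = (1/2)[73 + √532681] = 401.425

Kővári–Sós–Turán: let r_1, ..., r_73 be the row sums and z = Σ r_i the total number of 1s. Each pair of columns can share at most one row with both entries 1 (else a 2×2 all-ones block appears), so Σ_i C(r_i, 2) ≤ C(43, 2) = 903. By convexity Σ_i C(r_i, 2) ≥ 73·C(z/73, 2) = z(z − 73)/(2·73), giving z² − 73z − 73·43·42 ≤ 0 and hence z ≤ (1/2)[73 + √(5329 + 4·131838)] = (1/2)[73 + √532681] ≈ (1/2)(73 + 729.85) = 401.425.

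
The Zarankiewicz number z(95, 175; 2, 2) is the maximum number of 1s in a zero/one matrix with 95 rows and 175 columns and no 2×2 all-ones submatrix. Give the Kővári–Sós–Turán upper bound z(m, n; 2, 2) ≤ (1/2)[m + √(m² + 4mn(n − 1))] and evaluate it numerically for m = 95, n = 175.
z(95, 175; 2, 2) ≤ (1/2)[95 + √(95² + 4·95·175·174)] = (1/2)[95 + √11580025] = 1748.9718

Kővári–Sós–Turán: let r_1, ..., r_95 be the row sums and z = Σ r_i the total number of 1s. Each pair of columns can share at most one row with both entries 1 (else a 2×2 all-ones block appears), so Σ_i C(r_i, 2) ≤ C(175, 2) = 15225. By convexity Σ_i C(r_i, 2) ≥ 95·C(z/95, 2) = z(z − 95)/(2·95), giving z² − 95z − 95·175·174 ≤ 0 and hence z ≤ (1/2)[95 + √(9025 + 4·2892750)] = (1/2)[95 + √11580025] ≈ (1/2)(95 + 3402.9436) = 1748.9718.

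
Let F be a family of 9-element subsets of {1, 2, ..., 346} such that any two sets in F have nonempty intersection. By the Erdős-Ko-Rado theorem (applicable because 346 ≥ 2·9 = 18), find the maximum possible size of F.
max |F| = C(345, 8) = 4586980932428895

Erdős-Ko-Rado (1961): when n ≥ 2k, max |F| = C(n−1, k−1). The bound is attained by the star {A : i ∈ A} for any fixed i ∈ [n]. Here C(346−1, 9−1) = C(345, 8) = 4586980932428895.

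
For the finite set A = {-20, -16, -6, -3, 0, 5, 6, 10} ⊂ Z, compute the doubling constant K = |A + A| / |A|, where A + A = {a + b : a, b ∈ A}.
K = |A + A| / |A| = 31/8

Enumerate A + A = {a + b : a, b ∈ A}. With |A| = 8, there are |A|^2 = 64 ordered sum pairs; collecting distinct values, A + A = {-40, -36, -32, -26, -23, -22, -20, -19, -16, -15, -14, -12, -11, -10, -9, -6, -3, -1, 0, 2, 3, 4, 5, 6, 7, 10, 11, 12, 15, 16, 20}, so |A + A| = 31. Thus K = 31/8. For comparison, the minimum possible |A + A| over all 8-element sets is 2·8 − 1 = 15 (so min K = 15/8), attained only by arithmetic progressions.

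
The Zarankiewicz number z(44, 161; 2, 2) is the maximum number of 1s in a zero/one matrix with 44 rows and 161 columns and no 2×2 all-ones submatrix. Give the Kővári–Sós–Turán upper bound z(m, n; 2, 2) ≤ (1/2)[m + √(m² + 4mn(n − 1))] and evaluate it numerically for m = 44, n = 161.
z(44, 161; 2, 2) ≤ (1/2)[44 + √(44² + 4·44·161·160)] = (1/2)[44 + √4535696] = 1086.8587

Kővári–Sós–Turán: let r_1, ..., r_44 be the row sums and z = Σ r_i the total number of 1s. Each pair of columns can share at most one row with both entries 1 (else a 2×2 all-ones block appears), so Σ_i C(r_i, 2) ≤ C(161, 2) = 12880. By convexity Σ_i C(r_i, 2) ≥ 44·C(z/44, 2) = z(z − 44)/(2·44), giving z² − 44z − 44·161·160 ≤ 0 and hence z ≤ (1/2)[44 + √(1936 + 4·1133440)] = (1/2)[44 + √4535696] ≈ (1/2)(44 + 2129.7174) = 1086.8587.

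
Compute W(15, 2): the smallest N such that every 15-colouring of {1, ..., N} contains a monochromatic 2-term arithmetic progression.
W(15, 2) = 15 + 1 = 16

A 2-term AP is any pair of integers, so a monochromatic 2-AP exists iff some colour is used at least twice. With 15 colours, the colouring i ↦ i on {1, ..., 15} uses each colour once, avoiding any monochromatic pair, so W(15, 2) > 15. For {1, ..., 16}, pigeonhole forces two integers of the same colour, which form a monochromatic 2-AP. Hence W(15, 2) = 16.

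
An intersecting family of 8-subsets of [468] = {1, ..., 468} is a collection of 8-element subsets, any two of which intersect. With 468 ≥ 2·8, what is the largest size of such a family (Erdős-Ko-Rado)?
max |F| = C(467, 7) = 918685974774788

Erdős-Ko-Rado (1961): when n ≥ 2k, max |F| = C(n−1, k−1). The bound is attained by the star {A : i ∈ A} for any fixed i ∈ [n]. Here C(468−1, 8−1) = C(467, 7) = 918685974774788.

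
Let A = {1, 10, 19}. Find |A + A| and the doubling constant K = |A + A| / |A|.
K = |A + A| / |A| = 5/3

Enumerate A + A = {a + b : a, b ∈ A}. With |A| = 3, there are |A|^2 = 9 ordered sum pairs; collecting distinct values, A + A = {2, 11, 20, 29, 38}, so |A + A| = 5. Thus K = 5/3. Here |A + A| = 2|A| − 1 = 5, the minimum possible — so K = 5/3 is minimal, which holds iff A is an arithmetic progression.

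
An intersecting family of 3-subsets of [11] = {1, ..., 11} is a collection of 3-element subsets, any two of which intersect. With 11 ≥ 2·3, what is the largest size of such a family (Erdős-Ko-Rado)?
max |F| = C(10, 2) = 45

Erdős-Ko-Rado (1961): when n ≥ 2k, max |F| = C(n−1, k−1). The bound is attained by the star {A : i ∈ A} for any fixed i ∈ [n]. Here C(11−1, 3−1) = C(10, 2) = 45.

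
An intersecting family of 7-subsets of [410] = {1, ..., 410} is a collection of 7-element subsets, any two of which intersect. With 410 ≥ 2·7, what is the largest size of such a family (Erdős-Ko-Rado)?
max |F| = C(409, 6) = 6266251272204

Erdős-Ko-Rado (1961): when n ≥ 2k, max |F| = C(n−1, k−1). The bound is attained by the star {A : i ∈ A} for any fixed i ∈ [n]. Here C(410−1, 7−1) = C(409, 6) = 6266251272204.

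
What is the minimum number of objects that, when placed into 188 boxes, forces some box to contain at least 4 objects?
n = (4 − 1)·188 + 1 = 565

By the generalised pigeonhole principle, to guarantee some box contains ≥ r objects we need more than (r − 1) · k objects total. Threshold: n = (r − 1) · k + 1. With r = 4 and k = 188: n = 3 · 188 + 1 = 564 + 1 = 565. For n = 564 = 3 · 188, we can put exactly 3 objects in every box, avoiding 4 in any single one — so 565 is tight.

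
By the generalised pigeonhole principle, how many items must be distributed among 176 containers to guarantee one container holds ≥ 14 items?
n = (14 − 1)·176 + 1 = 2289

By the generalised pigeonhole principle, to guarantee some box contains ≥ r objects we need more than (r − 1) · k objects total. Threshold: n = (r − 1) · k + 1. With r = 14 and k = 176: n = 13 · 176 + 1 = 2288 + 1 = 2289. For n = 2288 = 13 · 176, we can put exactly 13 objects in every box, avoiding 14 in any single one — so 2289 is tight.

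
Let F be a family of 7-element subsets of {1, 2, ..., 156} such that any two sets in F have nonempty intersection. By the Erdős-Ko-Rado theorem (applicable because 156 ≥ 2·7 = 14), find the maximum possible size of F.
max |F| = C(155, 6) = 17463172650

Erdős-Ko-Rado (1961): when n ≥ 2k, max |F| = C(n−1, k−1). The bound is attained by the star {A : i ∈ A} for any fixed i ∈ [n]. Here C(156−1, 7−1) = C(155, 6) = 17463172650.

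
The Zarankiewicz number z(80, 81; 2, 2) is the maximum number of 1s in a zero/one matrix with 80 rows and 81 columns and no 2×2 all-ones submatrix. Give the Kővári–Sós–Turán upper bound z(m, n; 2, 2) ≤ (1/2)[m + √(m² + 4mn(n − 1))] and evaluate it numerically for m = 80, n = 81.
z(80, 81; 2, 2) ≤ (1/2)[80 + √(80² + 4·80·81·80)] = (1/2)[80 + √2080000] = 761.1103

Kővári–Sós–Turán: let r_1, ..., r_80 be the row sums and z = Σ r_i the total number of 1s. Each pair of columns can share at most one row with both entries 1 (else a 2×2 all-ones block appears), so Σ_i C(r_i, 2) ≤ C(81, 2) = 3240. By convexity Σ_i C(r_i, 2) ≥ 80·C(z/80, 2) = z(z − 80)/(2·80), giving z² − 80z − 80·81·80 ≤ 0 and hence z ≤ (1/2)[80 + √(6400 + 4·518400)] = (1/2)[80 + √2080000] ≈ (1/2)(80 + 1442.2205) = 761.1103.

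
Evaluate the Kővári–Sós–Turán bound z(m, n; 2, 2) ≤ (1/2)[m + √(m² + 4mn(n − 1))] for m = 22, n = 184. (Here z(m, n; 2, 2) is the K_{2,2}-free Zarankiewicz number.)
z(22, 184; 2, 2) ≤ (1/2)[22 + √(22² + 4·22·184·183)] = (1/2)[22 + √2963620] = 871.7584

Kővári–Sós–Turán: let r_1, ..., r_22 be the row sums and z = Σ r_i the total number of 1s. Each pair of columns can share at most one row with both entries 1 (else a 2×2 all-ones block appears), so Σ_i C(r_i, 2) ≤ C(184, 2) = 16836. By convexity Σ_i C(r_i, 2) ≥ 22·C(z/22, 2) = z(z − 22)/(2·22), giving z² − 22z − 22·184·183 ≤ 0 and hence z ≤ (1/2)[22 + √(484 + 4·740784)] = (1/2)[22 + √2963620] ≈ (1/2)(22 + 1721.5168) = 871.7584.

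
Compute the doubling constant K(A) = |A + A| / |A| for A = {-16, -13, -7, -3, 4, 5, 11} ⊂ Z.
K = |A + A| / |A| = 26/7

Enumerate A + A = {a + b : a, b ∈ A}. With |A| = 7, there are |A|^2 = 49 ordered sum pairs; collecting distinct values, A + A = {-32, -29, -26, -23, -20, -19, -16, -14, -12, -11, -10, -9, -8, -6, -5, -3, -2, 1, 2, 4, 8, 9, 10, 15, 16, 22}, so |A + A| = 26. Thus K = 26/7. For comparison, the minimum possible |A + A| over all 7-element sets is 2·7 − 1 = 13 (so min K = 13/7), attained only by arithmetic progressions.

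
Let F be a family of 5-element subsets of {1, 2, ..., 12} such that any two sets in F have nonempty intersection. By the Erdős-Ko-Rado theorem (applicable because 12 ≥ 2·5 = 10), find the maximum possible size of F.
max |F| = C(11, 4) = 330

The Erdős-Ko-Rado theorem states: for n ≥ 2k, an intersecting family of k-subsets of an n-element set has size at most C(n − 1, k − 1), with equality for 'star' families {A ⊆ [n] : |A| = k, i ∈ A} (fix an element i). For n = 12, k = 5: C(11, 4) = 330.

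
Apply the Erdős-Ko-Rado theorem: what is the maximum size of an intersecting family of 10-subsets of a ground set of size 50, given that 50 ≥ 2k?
max |F| = C(49, 9) = 2054455634

The Erdős-Ko-Rado theorem states: for n ≥ 2k, an intersecting family of k-subsets of an n-element set has size at most C(n − 1, k − 1), with equality for 'star' families {A ⊆ [n] : |A| = k, i ∈ A} (fix an element i). For n = 50, k = 10: C(49, 9) = 2054455634.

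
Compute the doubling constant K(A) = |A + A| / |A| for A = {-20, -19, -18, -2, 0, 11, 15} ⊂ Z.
K = |A + A| / |A| = 25/7

Enumerate A + A = {a + b : a, b ∈ A}. With |A| = 7, there are |A|^2 = 49 ordered sum pairs; collecting distinct values, A + A = {-40, -39, -38, -37, -36, -22, -21, -20, -19, -18, -9, -8, -7, -5, -4, -3, -2, 0, 9, 11, 13, 15, 22, 26, 30}, so |A + A| = 25. Thus K = 25/7. For comparison, the minimum possible |A + A| over all 7-element sets is 2·7 − 1 = 13 (so min K = 13/7), attained only by arithmetic progressions.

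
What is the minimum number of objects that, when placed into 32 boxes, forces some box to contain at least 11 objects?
n = (11 − 1)·32 + 1 = 321

By the generalised pigeonhole principle, to guarantee some box contains ≥ r objects we need more than (r − 1) · k objects total. Threshold: n = (r − 1) · k + 1. With r = 11 and k = 32: n = 10 · 32 + 1 = 320 + 1 = 321. For n = 320 = 10 · 32, we can put exactly 10 objects in every box, avoiding 11 in any single one — so 321 is tight.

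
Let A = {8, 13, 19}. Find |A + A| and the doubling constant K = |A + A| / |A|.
K = |A + A| / |A| = 6/3 = 2

Enumerate A + A = {a + b : a, b ∈ A}. With |A| = 3, there are |A|^2 = 9 ordered sum pairs; collecting distinct values, A + A = {16, 21, 26, 27, 32, 38}, so |A + A| = 6. Thus K = 6/3 = 2. For comparison, the minimum possible |A + A| over all 3-element sets is 2·3 − 1 = 5 (so min K = 5/3), attained only by arithmetic progressions.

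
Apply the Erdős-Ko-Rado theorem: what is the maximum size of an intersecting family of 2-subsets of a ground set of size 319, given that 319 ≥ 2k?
max |F| = C(318, 1) = 318

Erdős-Ko-Rado (1961): when n ≥ 2k, max |F| = C(n−1, k−1). The bound is attained by the star {A : i ∈ A} for any fixed i ∈ [n]. Here C(319−1, 2−1) = C(318, 1) = 318.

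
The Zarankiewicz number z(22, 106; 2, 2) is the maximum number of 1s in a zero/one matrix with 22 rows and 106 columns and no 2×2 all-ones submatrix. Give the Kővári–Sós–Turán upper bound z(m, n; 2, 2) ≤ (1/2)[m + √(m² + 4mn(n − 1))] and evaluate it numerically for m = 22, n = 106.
z(22, 106; 2, 2) ≤ (1/2)[22 + √(22² + 4·22·106·105)] = (1/2)[22 + √979924] = 505.9556

Kővári–Sós–Turán: let r_1, ..., r_22 be the row sums and z = Σ r_i the total number of 1s. Each pair of columns can share at most one row with both entries 1 (else a 2×2 all-ones block appears), so Σ_i C(r_i, 2) ≤ C(106, 2) = 5565. By convexity Σ_i C(r_i, 2) ≥ 22·C(z/22, 2) = z(z − 22)/(2·22), giving z² − 22z − 22·106·105 ≤ 0 and hence z ≤ (1/2)[22 + √(484 + 4·244860)] = (1/2)[22 + √979924] ≈ (1/2)(22 + 989.9111) = 505.9556.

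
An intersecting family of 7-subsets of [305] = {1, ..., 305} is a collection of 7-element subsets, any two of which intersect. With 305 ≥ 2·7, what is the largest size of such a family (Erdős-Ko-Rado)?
max |F| = C(304, 6) = 1043156809240

The Erdős-Ko-Rado theorem states: for n ≥ 2k, an intersecting family of k-subsets of an n-element set has size at most C(n − 1, k − 1), with equality for 'star' families {A ⊆ [n] : |A| = k, i ∈ A} (fix an element i). For n = 305, k = 7: C(304, 6) = 1043156809240.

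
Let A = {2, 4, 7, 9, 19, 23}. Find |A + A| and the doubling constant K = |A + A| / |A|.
K = |A + A| / |A| = 20/6 = 10/3

Enumerate A + A = {a + b : a, b ∈ A}. With |A| = 6, there are |A|^2 = 36 ordered sum pairs; collecting distinct values, A + A = {4, 6, 8, 9, 11, 13, 14, 16, 18, 21, 23, 25, 26, 27, 28, 30, 32, 38, 42, 46}, so |A + A| = 20. Thus K = 20/6 = 10/3. For comparison, the minimum possible |A + A| over all 6-element sets is 2·6 − 1 = 11 (so min K = 11/6), attained only by arithmetic progressions.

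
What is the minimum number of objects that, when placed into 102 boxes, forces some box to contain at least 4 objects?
n = (4 − 1)·102 + 1 = 307

By the generalised pigeonhole principle, to guarantee some box contains ≥ r objects we need more than (r − 1) · k objects total. Threshold: n = (r − 1) · k + 1. With r = 4 and k = 102: n = 3 · 102 + 1 = 306 + 1 = 307. For n = 306 = 3 · 102, we can put exactly 3 objects in every box, avoiding 4 in any single one — so 307 is tight.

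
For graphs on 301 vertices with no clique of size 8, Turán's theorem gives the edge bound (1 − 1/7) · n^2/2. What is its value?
Turán density bound = (6/7) · 301^2/2 = 38829

Turán's theorem: ex(n, K_{r+1}) is achieved by the complete r-partite Turán graph T(n, r) with parts as balanced as possible, and is at most (1 − 1/r) · n^2/2. For r = 7, n = 301: the density bound is (6/7) · 90601/2 = 38829. Since 7 ∣ 301, the Turán graph T(301, 7) has parts of equal size 43, and its edge count e(T(301, 7)) = 38829 attains the density bound exactly.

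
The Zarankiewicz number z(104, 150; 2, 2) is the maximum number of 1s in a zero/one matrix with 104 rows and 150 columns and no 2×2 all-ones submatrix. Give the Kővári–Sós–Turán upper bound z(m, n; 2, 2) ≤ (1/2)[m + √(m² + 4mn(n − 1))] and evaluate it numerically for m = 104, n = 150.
z(104, 150; 2, 2) ≤ (1/2)[104 + √(104² + 4·104·150·149)] = (1/2)[104 + √9308416] = 1577.4848

Kővári–Sós–Turán: let r_1, ..., r_104 be the row sums and z = Σ r_i the total number of 1s. Each pair of columns can share at most one row with both entries 1 (else a 2×2 all-ones block appears), so Σ_i C(r_i, 2) ≤ C(150, 2) = 11175. By convexity Σ_i C(r_i, 2) ≥ 104·C(z/104, 2) = z(z − 104)/(2·104), giving z² − 104z − 104·150·149 ≤ 0 and hence z ≤ (1/2)[104 + √(10816 + 4·2324400)] = (1/2)[104 + √9308416] ≈ (1/2)(104 + 3050.9697) = 1577.4848.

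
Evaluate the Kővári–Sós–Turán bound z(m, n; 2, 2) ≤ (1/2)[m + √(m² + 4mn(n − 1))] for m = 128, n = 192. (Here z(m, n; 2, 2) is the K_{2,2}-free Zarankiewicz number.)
z(128, 192; 2, 2) ≤ (1/2)[128 + √(128² + 4·128·192·191)] = (1/2)[128 + √18792448] = 2231.5129

Kővári–Sós–Turán: let r_1, ..., r_128 be the row sums and z = Σ r_i the total number of 1s. Each pair of columns can share at most one row with both entries 1 (else a 2×2 all-ones block appears), so Σ_i C(r_i, 2) ≤ C(192, 2) = 18336. By convexity Σ_i C(r_i, 2) ≥ 128·C(z/128, 2) = z(z − 128)/(2·128), giving z² − 128z − 128·192·191 ≤ 0 and hence z ≤ (1/2)[128 + √(16384 + 4·4694016)] = (1/2)[128 + √18792448] ≈ (1/2)(128 + 4335.0257) = 2231.5129.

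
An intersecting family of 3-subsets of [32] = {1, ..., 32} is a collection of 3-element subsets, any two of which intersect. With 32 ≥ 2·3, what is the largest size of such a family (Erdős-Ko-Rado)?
max |F| = C(31, 2) = 465

The Erdős-Ko-Rado theorem states: for n ≥ 2k, an intersecting family of k-subsets of an n-element set has size at most C(n − 1, k − 1), with equality for 'star' families {A ⊆ [n] : |A| = k, i ∈ A} (fix an element i). For n = 32, k = 3: C(31, 2) = 465.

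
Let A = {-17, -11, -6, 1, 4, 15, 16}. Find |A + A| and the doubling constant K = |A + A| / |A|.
K = |A + A| / |A| = 26/7

Enumerate A + A = {a + b : a, b ∈ A}. With |A| = 7, there are |A|^2 = 49 ordered sum pairs; collecting distinct values, A + A = {-34, -28, -23, -22, -17, -16, -13, -12, -10, -7, -5, -2, -1, 2, 4, 5, 8, 9, 10, 16, 17, 19, 20, 30, 31, 32}, so |A + A| = 26. Thus K = 26/7. For comparison, the minimum possible |A + A| over all 7-element sets is 2·7 − 1 = 13 (so min K = 13/7), attained only by arithmetic progressions.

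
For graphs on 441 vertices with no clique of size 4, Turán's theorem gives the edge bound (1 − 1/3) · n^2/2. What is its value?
Turán density bound = (2/3) · 441^2/2 = 64827

Turán's theorem: ex(n, K_{r+1}) is achieved by the complete r-partite Turán graph T(n, r) with parts as balanced as possible, and is at most (1 − 1/r) · n^2/2. For r = 3, n = 441: the density bound is (2/3) · 194481/2 = 64827. Since 3 ∣ 441, the Turán graph T(441, 3) has parts of equal size 147, and its edge count e(T(441, 3)) = 64827 attains the density bound exactly.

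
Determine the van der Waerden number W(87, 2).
W(87, 2) = 87 + 1 = 88

A 2-term AP is any pair of integers, so a monochromatic 2-AP exists iff some colour is used at least twice. With 87 colours, the colouring i ↦ i on {1, ..., 87} uses each colour once, avoiding any monochromatic pair, so W(87, 2) > 87. For {1, ..., 88}, pigeonhole forces two integers of the same colour, which form a monochromatic 2-AP. Hence W(87, 2) = 88.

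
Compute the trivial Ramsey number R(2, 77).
R(2, 77) = 77

R(2, k) = k for all k ≥ 2: in a 2-colouring of K_k, either some edge is red (a red K_2) or all edges are blue (a blue K_k). And K_{76} coloured all-blue has no blue K_77, so R(2, 77) > 76. Hence R(2, 77) = 77.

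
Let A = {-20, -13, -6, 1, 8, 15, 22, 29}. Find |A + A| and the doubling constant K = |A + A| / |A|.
K = |A + A| / |A| = 15/8

Enumerate A + A = {a + b : a, b ∈ A}. With |A| = 8, there are |A|^2 = 64 ordered sum pairs; collecting distinct values, A + A = {-40, -33, -26, -19, -12, -5, 2, 9, 16, 23, 30, 37, 44, 51, 58}, so |A + A| = 15. Thus K = 15/8. Here |A + A| = 2|A| − 1 = 15, the minimum possible — so K = 15/8 is minimal, which holds iff A is an arithmetic progression.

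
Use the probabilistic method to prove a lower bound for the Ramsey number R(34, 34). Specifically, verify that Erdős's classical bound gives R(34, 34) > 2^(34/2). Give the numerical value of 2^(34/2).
2^(34/2) = 131072; so R(34, 34) > 131072

Colour each edge of K_n uniformly at random with red/blue. The expected number of monochromatic K_34 is C(n, 34) · 2 · 2^(−C(34,2)). If C(n, 34) · 2^(1 − C(34,2)) < 1, then with positive probability no monochromatic K_34 exists, so R(34, 34) > n. The standard estimate C(n, 34) ≤ n^34/34! shows this inequality holds whenever n ≤ 2^(34/2) (since 34! · 2^(C(34,2) − 1) > 2^(34^2/2) ≥ n^34). Hence R(34, 34) > 2^(34/2) = 131072.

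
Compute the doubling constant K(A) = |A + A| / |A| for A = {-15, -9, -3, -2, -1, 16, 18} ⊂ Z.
K = |A + A| / |A| = 25/7

Enumerate A + A = {a + b : a, b ∈ A}. With |A| = 7, there are |A|^2 = 49 ordered sum pairs; collecting distinct values, A + A = {-30, -24, -18, -17, -16, -12, -11, -10, -6, -5, -4, -3, -2, 1, 3, 7, 9, 13, 14, 15, 16, 17, 32, 34, 36}, so |A + A| = 25. Thus K = 25/7. For comparison, the minimum possible |A + A| over all 7-element sets is 2·7 − 1 = 13 (so min K = 13/7), attained only by arithmetic progressions.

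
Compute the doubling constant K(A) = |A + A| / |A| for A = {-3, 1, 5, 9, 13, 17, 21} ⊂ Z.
K = |A + A| / |A| = 13/7

Enumerate A + A = {a + b : a, b ∈ A}. With |A| = 7, there are |A|^2 = 49 ordered sum pairs; collecting distinct values, A + A = {-6, -2, 2, 6, 10, 14, 18, 22, 26, 30, 34, 38, 42}, so |A + A| = 13. Thus K = 13/7. Here |A + A| = 2|A| − 1 = 13, the minimum possible — so K = 13/7 is minimal, which holds iff A is an arithmetic progression.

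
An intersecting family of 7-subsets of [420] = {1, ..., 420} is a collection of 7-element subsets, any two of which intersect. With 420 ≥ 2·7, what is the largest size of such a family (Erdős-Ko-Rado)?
max |F| = C(419, 6) = 7249960355352

Erdős-Ko-Rado (1961): when n ≥ 2k, max |F| = C(n−1, k−1). The bound is attained by the star {A : i ∈ A} for any fixed i ∈ [n]. Here C(420−1, 7−1) = C(419, 6) = 7249960355352.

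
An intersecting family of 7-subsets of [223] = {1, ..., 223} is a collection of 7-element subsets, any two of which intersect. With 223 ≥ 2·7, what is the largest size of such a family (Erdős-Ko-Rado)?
max |F| = C(222, 6) = 155308696543

The Erdős-Ko-Rado theorem states: for n ≥ 2k, an intersecting family of k-subsets of an n-element set has size at most C(n − 1, k − 1), with equality for 'star' families {A ⊆ [n] : |A| = k, i ∈ A} (fix an element i). For n = 223, k = 7: C(222, 6) = 155308696543.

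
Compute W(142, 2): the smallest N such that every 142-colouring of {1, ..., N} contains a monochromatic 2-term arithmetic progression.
W(142, 2) = 142 + 1 = 143

A 2-term AP is any pair of integers, so a monochromatic 2-AP exists iff some colour is used at least twice. With 142 colours, the colouring i ↦ i on {1, ..., 142} uses each colour once, avoiding any monochromatic pair, so W(142, 2) > 142. For {1, ..., 143}, pigeonhole forces two integers of the same colour, which form a monochromatic 2-AP. Hence W(142, 2) = 143.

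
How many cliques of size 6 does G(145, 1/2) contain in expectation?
E[# K_6] = C(145, 6) · (1/2)^C(6, 2) = 11624372760 / 2^15 = 1453046595/4096 ≈ 354747.703857

For each 6-subset S of vertices (there are C(145, 6) = 11624372760 such S), let X_S = 1 if S induces a K_6 (all C(6, 2) = 15 edges present). Then P(X_S = 1) = (1/2)^15 = 1/32768. By linearity of expectation, E[# K_6] = C(145, 6) · (1/2)^15 = 11624372760 / 32768 = 1453046595/4096 ≈ 354747.703857.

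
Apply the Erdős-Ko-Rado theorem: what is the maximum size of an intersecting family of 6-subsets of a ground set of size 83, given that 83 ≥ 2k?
max |F| = C(82, 5) = 27285336

Erdős-Ko-Rado (1961): when n ≥ 2k, max |F| = C(n−1, k−1). The bound is attained by the star {A : i ∈ A} for any fixed i ∈ [n]. Here C(83−1, 6−1) = C(82, 5) = 27285336.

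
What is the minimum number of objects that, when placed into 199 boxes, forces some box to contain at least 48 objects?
n = (48 − 1)·199 + 1 = 9354

By the generalised pigeonhole principle, to guarantee some box contains ≥ r objects we need more than (r − 1) · k objects total. Threshold: n = (r − 1) · k + 1. With r = 48 and k = 199: n = 47 · 199 + 1 = 9353 + 1 = 9354. For n = 9353 = 47 · 199, we can put exactly 47 objects in every box, avoiding 48 in any single one — so 9354 is tight.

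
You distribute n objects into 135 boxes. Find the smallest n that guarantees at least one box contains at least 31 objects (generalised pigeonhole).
n = (31 − 1)·135 + 1 = 4051

By the generalised pigeonhole principle, to guarantee some box contains ≥ r objects we need more than (r − 1) · k objects total. Threshold: n = (r − 1) · k + 1. With r = 31 and k = 135: n = 30 · 135 + 1 = 4050 + 1 = 4051. For n = 4050 = 30 · 135, we can put exactly 30 objects in every box, avoiding 31 in any single one — so 4051 is tight.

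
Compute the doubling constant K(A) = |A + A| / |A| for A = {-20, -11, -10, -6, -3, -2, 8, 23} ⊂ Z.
K = |A + A| / |A| = 32/8 = 4

Enumerate A + A = {a + b : a, b ∈ A}. With |A| = 8, there are |A|^2 = 64 ordered sum pairs; collecting distinct values, A + A = {-40, -31, -30, -26, -23, -22, -21, -20, -17, -16, -14, -13, -12, -9, -8, -6, -5, -4, -3, -2, 2, 3, 5, 6, 12, 13, 16, 17, 20, 21, 31, 46}, so |A + A| = 32. Thus K = 32/8 = 4. For comparison, the minimum possible |A + A| over all 8-element sets is 2·8 − 1 = 15 (so min K = 15/8), attained only by arithmetic progressions.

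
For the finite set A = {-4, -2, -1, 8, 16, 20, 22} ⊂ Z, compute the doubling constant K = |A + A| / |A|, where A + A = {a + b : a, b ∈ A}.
K = |A + A| / |A| = 26/7

Enumerate A + A = {a + b : a, b ∈ A}. With |A| = 7, there are |A|^2 = 49 ordered sum pairs; collecting distinct values, A + A = {-8, -6, -5, -4, -3, -2, 4, 6, 7, 12, 14, 15, 16, 18, 19, 20, 21, 24, 28, 30, 32, 36, 38, 40, 42, 44}, so |A + A| = 26. Thus K = 26/7. For comparison, the minimum possible |A + A| over all 7-element sets is 2·7 − 1 = 13 (so min K = 13/7), attained only by arithmetic progressions.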